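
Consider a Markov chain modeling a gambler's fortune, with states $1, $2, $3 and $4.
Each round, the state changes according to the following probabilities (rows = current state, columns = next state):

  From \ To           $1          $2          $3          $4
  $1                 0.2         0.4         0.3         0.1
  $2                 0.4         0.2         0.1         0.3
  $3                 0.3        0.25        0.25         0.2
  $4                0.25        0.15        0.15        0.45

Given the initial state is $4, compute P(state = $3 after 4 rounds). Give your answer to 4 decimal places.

0.1996

Propagate the distribution vector 4 rounds from $4.
After 0 rounds: (0.0000, 0.0000, 0.0000, 1.0000)
After 1 round: (0.2500, 0.1500, 0.1500, 0.4500)
After 2 rounds: (0.2675, 0.2350, 0.1950, 0.3025)
After 3 rounds: (0.2816, 0.2481, 0.1979, 0.2724)
After 4 rounds: (0.2830, 0.2526, 0.1996, 0.2647)
P(in $3 after 4 rounds) = 0.1996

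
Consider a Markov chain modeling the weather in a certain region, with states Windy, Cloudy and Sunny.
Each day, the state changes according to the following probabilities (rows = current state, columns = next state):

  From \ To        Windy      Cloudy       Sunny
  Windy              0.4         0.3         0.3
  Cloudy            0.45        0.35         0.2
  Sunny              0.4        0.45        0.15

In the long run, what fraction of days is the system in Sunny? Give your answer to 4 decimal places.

Let the stationary distribution be π with π = πP and π_1 + π_2 + π_3 = 1.
π_1 = 0.4·π_1 + 0.45·π_2 + 0.4·π_3
π_2 = 0.3·π_1 + 0.35·π_2 + 0.45·π_3
Solving with the normalization constraint gives π = (0.4176, 0.3521, 0.2302).
So the stationary probability of Sunny is 0.2302.

0.2302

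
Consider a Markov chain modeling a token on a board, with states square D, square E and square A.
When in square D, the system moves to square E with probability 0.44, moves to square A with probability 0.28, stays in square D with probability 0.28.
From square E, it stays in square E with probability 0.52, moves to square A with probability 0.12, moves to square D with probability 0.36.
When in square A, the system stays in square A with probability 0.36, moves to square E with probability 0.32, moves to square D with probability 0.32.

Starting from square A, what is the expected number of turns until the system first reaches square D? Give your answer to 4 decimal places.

2.9762

Let t(s) be the expected number of turns to first reach square D from state s, with t(square D) = 0. Conditioning on the first turn:
t(square E) = 1 + 0.52·t(square E) + 0.12·t(square A)
t(square A) = 1 + 0.32·t(square E) + 0.36·t(square A)
Solving: t(square E) = 2.8274, t(square A) = 2.9762.
Expected turns from square A to square D: 2.9762.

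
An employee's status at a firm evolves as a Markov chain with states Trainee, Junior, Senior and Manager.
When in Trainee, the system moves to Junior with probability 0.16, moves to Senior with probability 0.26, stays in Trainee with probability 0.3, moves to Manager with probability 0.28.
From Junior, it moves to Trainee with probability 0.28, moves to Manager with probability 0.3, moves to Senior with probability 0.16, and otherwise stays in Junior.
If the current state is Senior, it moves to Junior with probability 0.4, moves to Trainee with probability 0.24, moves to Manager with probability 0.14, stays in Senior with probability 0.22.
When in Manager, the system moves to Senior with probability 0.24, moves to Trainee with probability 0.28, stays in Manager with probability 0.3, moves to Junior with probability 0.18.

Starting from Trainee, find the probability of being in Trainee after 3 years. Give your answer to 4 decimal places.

0.2764

Propagate the distribution vector 3 years from Trainee.
After 0 years: (1.0000, 0.0000, 0.0000, 0.0000)
After 1 year: (0.3000, 0.1600, 0.2600, 0.2800)
After 2 years: (0.2756, 0.2440, 0.2280, 0.2524)
After 3 years: (0.2764, 0.2442, 0.2214, 0.2580)
P(in Trainee after 3 years) = 0.2764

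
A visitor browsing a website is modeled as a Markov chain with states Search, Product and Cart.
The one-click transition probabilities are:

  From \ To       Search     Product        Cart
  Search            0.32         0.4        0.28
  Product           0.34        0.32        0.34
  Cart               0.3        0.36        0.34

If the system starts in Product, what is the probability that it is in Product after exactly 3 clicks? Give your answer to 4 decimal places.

0.3584

Propagate the distribution vector 3 clicks from Product.
After 0 clicks: (0.0000, 1.0000, 0.0000)
After 1 click: (0.3400, 0.3200, 0.3400)
After 2 clicks: (0.3196, 0.3608, 0.3196)
After 3 clicks: (0.3208, 0.3584, 0.3208)
P(in Product after 3 clicks) = 0.3584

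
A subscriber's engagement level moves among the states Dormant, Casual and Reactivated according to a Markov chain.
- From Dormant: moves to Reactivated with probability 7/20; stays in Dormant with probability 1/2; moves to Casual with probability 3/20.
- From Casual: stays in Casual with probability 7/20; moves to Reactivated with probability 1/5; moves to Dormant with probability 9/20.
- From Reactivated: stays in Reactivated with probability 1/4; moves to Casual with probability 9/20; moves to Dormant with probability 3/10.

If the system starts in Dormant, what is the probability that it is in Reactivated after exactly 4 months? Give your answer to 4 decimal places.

Propagate the distribution vector 4 months from Dormant.
After 0 months: (1.0000, 0.0000, 0.0000)
After 1 month: (0.5000, 0.1500, 0.3500)
After 2 months: (0.4225, 0.2850, 0.2925)
After 3 months: (0.4273, 0.2948, 0.2780)
After 4 months: (0.4297, 0.2924, 0.2780)
P(in Reactivated after 4 months) = 0.2780

0.2780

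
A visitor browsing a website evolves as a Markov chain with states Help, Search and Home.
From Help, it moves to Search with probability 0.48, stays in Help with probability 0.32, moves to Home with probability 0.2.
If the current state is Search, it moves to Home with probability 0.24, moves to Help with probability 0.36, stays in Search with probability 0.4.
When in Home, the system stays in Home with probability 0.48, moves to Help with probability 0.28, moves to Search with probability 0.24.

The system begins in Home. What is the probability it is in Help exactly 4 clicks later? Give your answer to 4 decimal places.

Propagate the distribution vector 4 clicks from Home.
After 0 clicks: (0.0000, 0.0000, 1.0000)
After 1 click: (0.2800, 0.2400, 0.4800)
After 2 clicks: (0.3104, 0.3456, 0.3440)
After 3 clicks: (0.3201, 0.3698, 0.3101)
After 4 clicks: (0.3224, 0.3760, 0.3016)
P(in Help after 4 clicks) = 0.3224

0.3224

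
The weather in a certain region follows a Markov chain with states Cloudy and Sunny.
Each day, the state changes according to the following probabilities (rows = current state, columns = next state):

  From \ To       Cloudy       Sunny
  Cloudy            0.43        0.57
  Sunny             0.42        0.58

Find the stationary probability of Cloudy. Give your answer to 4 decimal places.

0.4242

Let the stationary distribution be π with π = πP and π_1 + π_2 = 1.
π_1 = 0.43·π_1 + 0.42·π_2
Solving with the normalization constraint gives π = (0.4242, 0.5758).
So the stationary probability of Cloudy is 0.4242.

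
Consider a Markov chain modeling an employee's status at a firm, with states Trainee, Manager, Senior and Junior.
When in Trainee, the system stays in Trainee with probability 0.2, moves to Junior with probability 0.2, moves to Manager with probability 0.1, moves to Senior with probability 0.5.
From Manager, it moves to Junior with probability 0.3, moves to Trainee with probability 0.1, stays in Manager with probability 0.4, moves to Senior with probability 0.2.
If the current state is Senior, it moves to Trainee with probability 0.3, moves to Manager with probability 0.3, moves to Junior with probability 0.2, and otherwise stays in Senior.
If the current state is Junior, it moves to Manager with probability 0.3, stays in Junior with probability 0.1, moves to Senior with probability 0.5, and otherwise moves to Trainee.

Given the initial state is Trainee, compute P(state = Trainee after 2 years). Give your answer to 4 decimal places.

0.2200

Propagate the distribution vector 2 years from Trainee.
After 0 years: (1.0000, 0.0000, 0.0000, 0.0000)
After 1 year: (0.2000, 0.1000, 0.5000, 0.2000)
After 2 years: (0.2200, 0.2700, 0.3200, 0.1900)
P(in Trainee after 2 years) = 0.2200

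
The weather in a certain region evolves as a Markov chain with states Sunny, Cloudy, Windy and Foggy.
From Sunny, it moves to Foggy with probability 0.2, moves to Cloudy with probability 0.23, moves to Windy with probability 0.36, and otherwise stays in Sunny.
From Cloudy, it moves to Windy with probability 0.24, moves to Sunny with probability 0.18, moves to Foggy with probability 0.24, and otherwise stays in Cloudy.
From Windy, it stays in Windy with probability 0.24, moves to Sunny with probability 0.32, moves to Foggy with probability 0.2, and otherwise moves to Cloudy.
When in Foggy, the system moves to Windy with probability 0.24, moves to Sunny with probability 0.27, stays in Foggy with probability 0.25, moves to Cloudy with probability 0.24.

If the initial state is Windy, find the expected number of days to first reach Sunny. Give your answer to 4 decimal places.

Let t(s) be the expected number of days to first reach Sunny from state s, with t(Sunny) = 0. Conditioning on the first day:
t(Cloudy) = 1 + 0.34·t(Cloudy) + 0.24·t(Windy) + 0.24·t(Foggy)
t(Windy) = 1 + 0.24·t(Cloudy) + 0.24·t(Windy) + 0.2·t(Foggy)
t(Foggy) = 1 + 0.24·t(Cloudy) + 0.24·t(Windy) + 0.25·t(Foggy)
Solving: t(Cloudy) = 4.2636, t(Windy) = 3.6822, t(Foggy) = 3.8760.
Expected days from Windy to Sunny: 3.6822.

3.6822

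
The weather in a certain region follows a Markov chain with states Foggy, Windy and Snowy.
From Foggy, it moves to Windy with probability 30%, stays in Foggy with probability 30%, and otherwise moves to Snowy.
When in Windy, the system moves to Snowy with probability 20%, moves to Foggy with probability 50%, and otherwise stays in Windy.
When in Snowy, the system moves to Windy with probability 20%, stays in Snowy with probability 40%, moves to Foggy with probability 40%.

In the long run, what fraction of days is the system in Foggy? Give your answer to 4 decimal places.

Let the stationary distribution be π with π = πP and π_1 + π_2 + π_3 = 1.
π_1 = 0.3·π_1 + 0.5·π_2 + 0.4·π_3
π_2 = 0.3·π_1 + 0.3·π_2 + 0.2·π_3
Solving with the normalization constraint gives π = (0.3878, 0.2653, 0.3469).
So the stationary probability of Foggy is 0.3878.

0.3878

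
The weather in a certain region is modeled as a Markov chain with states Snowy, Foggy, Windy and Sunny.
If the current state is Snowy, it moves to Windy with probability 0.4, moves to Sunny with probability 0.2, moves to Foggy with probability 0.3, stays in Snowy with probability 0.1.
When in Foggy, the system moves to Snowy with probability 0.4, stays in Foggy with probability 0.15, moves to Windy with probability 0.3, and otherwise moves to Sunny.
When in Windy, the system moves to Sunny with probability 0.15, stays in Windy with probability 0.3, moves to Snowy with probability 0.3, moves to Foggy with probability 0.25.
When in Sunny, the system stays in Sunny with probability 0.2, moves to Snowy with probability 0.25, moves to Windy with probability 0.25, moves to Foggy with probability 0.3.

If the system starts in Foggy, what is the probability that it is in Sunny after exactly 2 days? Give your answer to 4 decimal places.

Propagate the distribution vector 2 days from Foggy.
After 0 days: (0.0000, 1.0000, 0.0000, 0.0000)
After 1 day: (0.4000, 0.1500, 0.3000, 0.1500)
After 2 days: (0.2275, 0.2625, 0.3325, 0.1775)
P(in Sunny after 2 days) = 0.1775

0.1775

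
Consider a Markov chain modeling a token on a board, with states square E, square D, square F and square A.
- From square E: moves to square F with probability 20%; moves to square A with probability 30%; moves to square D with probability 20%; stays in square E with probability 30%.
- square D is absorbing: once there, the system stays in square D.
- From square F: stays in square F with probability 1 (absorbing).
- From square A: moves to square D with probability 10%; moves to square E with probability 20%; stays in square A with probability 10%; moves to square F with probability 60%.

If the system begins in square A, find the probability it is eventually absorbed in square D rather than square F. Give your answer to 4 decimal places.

0.1930

Let h(s) be the probability of absorption at square D starting from transient state s. Then h(square D) = 1 and h(square F) = 0. By first-step analysis:
h(square E) = 0.3·h(square E) + 0.2·1 + 0.2·0 + 0.3·h(square A)
h(square A) = 0.2·h(square E) + 0.1·1 + 0.6·0 + 0.1·h(square A)
Solving: h(square E) = 0.3684, h(square A) = 0.1930.
Starting from square A, the probability is 0.1930.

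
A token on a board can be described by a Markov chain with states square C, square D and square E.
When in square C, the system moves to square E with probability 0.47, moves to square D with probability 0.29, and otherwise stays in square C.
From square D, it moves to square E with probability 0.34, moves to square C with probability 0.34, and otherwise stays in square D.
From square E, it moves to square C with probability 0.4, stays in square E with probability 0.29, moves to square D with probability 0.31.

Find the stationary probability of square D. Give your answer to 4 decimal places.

0.3065

Let the stationary distribution be π with π = πP and π_1 + π_2 + π_3 = 1.
π_1 = 0.24·π_1 + 0.34·π_2 + 0.4·π_3
π_2 = 0.29·π_1 + 0.32·π_2 + 0.31·π_3
Solving with the normalization constraint gives π = (0.3290, 0.3065, 0.3645).
So the stationary probability of square D is 0.3065.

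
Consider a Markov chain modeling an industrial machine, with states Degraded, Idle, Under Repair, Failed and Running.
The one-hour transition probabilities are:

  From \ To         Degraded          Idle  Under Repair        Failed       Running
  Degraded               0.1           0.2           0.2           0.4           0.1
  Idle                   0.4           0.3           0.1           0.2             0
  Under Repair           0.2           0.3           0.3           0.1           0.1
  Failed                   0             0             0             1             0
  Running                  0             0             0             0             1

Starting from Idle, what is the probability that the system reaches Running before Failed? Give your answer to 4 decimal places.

Let h(s) be the probability of absorption at Running starting from transient state s. Then h(Running) = 1 and h(Failed) = 0. By first-step analysis:
h(Degraded) = 0.1·h(Degraded) + 0.2·h(Idle) + 0.2·h(Under Repair) + 0.4·0 + 0.1·1
h(Idle) = 0.4·h(Degraded) + 0.3·h(Idle) + 0.1·h(Under Repair) + 0.2·0
h(Under Repair) = 0.2·h(Degraded) + 0.3·h(Idle) + 0.3·h(Under Repair) + 0.1·0 + 0.1·1
Solving: h(Degraded) = 0.2053, h(Idle) = 0.1556, h(Under Repair) = 0.2682.
Starting from Idle, the probability is 0.1556.

0.1556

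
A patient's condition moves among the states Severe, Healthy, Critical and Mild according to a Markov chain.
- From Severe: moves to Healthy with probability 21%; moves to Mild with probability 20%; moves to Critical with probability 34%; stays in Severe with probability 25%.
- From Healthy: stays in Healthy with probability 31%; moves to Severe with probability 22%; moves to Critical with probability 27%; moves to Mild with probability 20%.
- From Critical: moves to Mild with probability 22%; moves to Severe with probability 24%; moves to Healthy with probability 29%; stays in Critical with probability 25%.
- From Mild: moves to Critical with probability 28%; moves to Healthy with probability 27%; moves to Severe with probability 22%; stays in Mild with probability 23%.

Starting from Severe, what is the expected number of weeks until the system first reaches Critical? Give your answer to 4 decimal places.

3.2223

Let t(s) be the expected number of weeks to first reach Critical from state s, with t(Critical) = 0. Conditioning on the first week:
t(Severe) = 1 + 0.25·t(Severe) + 0.21·t(Healthy) + 0.2·t(Mild)
t(Healthy) = 1 + 0.22·t(Severe) + 0.31·t(Healthy) + 0.2·t(Mild)
t(Mild) = 1 + 0.22·t(Severe) + 0.27·t(Healthy) + 0.23·t(Mild)
Solving: t(Severe) = 3.2223, t(Healthy) = 3.4730, t(Mild) = 3.4372.
Expected weeks from Severe to Critical: 3.2223.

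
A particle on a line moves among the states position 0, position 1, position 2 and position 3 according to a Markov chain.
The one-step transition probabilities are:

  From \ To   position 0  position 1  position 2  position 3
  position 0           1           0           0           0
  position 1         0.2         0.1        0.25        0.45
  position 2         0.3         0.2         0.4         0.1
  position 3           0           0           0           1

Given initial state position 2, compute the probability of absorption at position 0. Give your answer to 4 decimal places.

0.6327

Let h(s) be the probability of absorption at position 0 starting from transient state s. Then h(position 0) = 1 and h(position 3) = 0. By first-step analysis:
h(position 1) = 0.2·1 + 0.1·h(position 1) + 0.25·h(position 2) + 0.45·0
h(position 2) = 0.3·1 + 0.2·h(position 1) + 0.4·h(position 2) + 0.1·0
Solving: h(position 1) = 0.3980, h(position 2) = 0.6327.
Starting from position 2, the probability is 0.6327.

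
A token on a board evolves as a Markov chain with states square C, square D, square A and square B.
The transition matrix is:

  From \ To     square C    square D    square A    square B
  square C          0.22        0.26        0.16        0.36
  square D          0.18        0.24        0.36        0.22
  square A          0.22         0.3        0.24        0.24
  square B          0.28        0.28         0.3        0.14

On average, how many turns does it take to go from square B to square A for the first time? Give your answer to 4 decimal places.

Let t(s) be the expected number of turns to first reach square A from state s, with t(square A) = 0. Conditioning on the first turn:
t(square C) = 1 + 0.22·t(square C) + 0.26·t(square D) + 0.36·t(square B)
t(square D) = 1 + 0.18·t(square C) + 0.24·t(square D) + 0.22·t(square B)
t(square B) = 1 + 0.28·t(square C) + 0.28·t(square D) + 0.14·t(square B)
Solving: t(square C) = 4.0136, t(square D) = 3.2915, t(square B) = 3.5412.
Expected turns from square B to square A: 3.5412.

3.5412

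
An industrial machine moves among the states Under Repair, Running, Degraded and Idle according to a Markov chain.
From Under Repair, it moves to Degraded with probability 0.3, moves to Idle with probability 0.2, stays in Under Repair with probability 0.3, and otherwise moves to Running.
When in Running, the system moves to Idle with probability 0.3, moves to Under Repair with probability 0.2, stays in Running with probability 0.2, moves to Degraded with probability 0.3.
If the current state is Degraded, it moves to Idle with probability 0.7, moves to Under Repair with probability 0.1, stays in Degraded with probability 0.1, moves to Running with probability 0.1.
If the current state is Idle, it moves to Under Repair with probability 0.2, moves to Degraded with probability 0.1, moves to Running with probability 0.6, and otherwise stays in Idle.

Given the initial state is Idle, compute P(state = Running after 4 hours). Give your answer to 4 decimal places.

0.3104

Propagate the distribution vector 4 hours from Idle.
After 0 hours: (0.0000, 0.0000, 0.0000, 1.0000)
After 1 hour: (0.2000, 0.6000, 0.1000, 0.1000)
After 2 hours: (0.2100, 0.2300, 0.2600, 0.3000)
After 3 hours: (0.1950, 0.2940, 0.1880, 0.3230)
After 4 hours: (0.2007, 0.3104, 0.1978, 0.2911)
P(in Running after 4 hours) = 0.3104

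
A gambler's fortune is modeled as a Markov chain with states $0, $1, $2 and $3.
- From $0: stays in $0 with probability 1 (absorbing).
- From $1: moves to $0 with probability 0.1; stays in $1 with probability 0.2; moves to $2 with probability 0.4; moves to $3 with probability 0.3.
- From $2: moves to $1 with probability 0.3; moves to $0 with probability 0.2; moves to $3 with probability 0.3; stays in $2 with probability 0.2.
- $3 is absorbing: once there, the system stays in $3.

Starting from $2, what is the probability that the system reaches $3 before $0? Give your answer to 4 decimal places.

0.6346

Let h(s) be the probability of absorption at $3 starting from transient state s. Then h($3) = 1 and h($0) = 0. By first-step analysis:
h($1) = 0.1·0 + 0.2·h($1) + 0.4·h($2) + 0.3·1
h($2) = 0.2·0 + 0.3·h($1) + 0.2·h($2) + 0.3·1
Solving: h($1) = 0.6923, h($2) = 0.6346.
Starting from $2, the probability is 0.6346.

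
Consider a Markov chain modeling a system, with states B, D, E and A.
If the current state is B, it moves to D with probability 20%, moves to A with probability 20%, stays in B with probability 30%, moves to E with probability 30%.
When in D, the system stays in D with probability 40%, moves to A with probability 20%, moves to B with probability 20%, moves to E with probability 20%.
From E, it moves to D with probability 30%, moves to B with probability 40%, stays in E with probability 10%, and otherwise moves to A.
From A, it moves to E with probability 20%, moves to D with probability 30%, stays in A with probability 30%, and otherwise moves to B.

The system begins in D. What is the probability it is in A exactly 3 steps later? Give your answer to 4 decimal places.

0.2220

Propagate the distribution vector 3 steps from D.
After 0 steps: (0.0000, 1.0000, 0.0000, 0.0000)
After 1 step: (0.2000, 0.4000, 0.2000, 0.2000)
After 2 steps: (0.2600, 0.3200, 0.2000, 0.2200)
After 3 steps: (0.2660, 0.3060, 0.2060, 0.2220)
P(in A after 3 steps) = 0.2220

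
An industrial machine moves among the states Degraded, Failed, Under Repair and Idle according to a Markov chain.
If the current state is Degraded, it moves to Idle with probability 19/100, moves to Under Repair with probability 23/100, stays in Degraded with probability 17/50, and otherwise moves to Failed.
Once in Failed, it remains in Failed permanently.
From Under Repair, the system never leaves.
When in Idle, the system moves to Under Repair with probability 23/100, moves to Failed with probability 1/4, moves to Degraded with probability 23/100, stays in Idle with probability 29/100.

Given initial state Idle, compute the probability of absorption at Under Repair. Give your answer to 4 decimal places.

0.4818

Let h(s) be the probability of absorption at Under Repair starting from transient state s. Then h(Under Repair) = 1 and h(Failed) = 0. By first-step analysis:
h(Degraded) = 0.34·h(Degraded) + 0.24·0 + 0.23·1 + 0.19·h(Idle)
h(Idle) = 0.23·h(Degraded) + 0.25·0 + 0.23·1 + 0.29·h(Idle)
Solving: h(Degraded) = 0.4872, h(Idle) = 0.4818.
Starting from Idle, the probability is 0.4818.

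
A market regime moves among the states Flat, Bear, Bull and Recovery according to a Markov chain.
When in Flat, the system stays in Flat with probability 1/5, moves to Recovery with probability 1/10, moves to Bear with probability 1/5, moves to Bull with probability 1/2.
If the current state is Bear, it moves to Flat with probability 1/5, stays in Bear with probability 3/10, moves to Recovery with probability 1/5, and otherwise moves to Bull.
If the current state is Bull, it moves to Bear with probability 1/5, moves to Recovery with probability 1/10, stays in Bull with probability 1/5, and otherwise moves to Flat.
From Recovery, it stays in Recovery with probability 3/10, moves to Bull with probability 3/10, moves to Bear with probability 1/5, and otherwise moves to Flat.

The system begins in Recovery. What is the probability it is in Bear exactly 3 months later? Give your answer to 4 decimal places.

0.2220

Propagate the distribution vector 3 months from Recovery.
After 0 months: (0.0000, 0.0000, 0.0000, 1.0000)
After 1 month: (0.2000, 0.2000, 0.3000, 0.3000)
After 2 months: (0.2900, 0.2200, 0.3100, 0.1800)
After 3 months: (0.2930, 0.2220, 0.3270, 0.1580)
P(in Bear after 3 months) = 0.2220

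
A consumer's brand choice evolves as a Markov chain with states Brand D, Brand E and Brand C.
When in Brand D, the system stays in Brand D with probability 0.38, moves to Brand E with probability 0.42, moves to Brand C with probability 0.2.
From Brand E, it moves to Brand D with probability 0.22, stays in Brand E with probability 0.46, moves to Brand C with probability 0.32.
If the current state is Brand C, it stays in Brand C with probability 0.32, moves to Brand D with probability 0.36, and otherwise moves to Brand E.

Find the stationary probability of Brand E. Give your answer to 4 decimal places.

0.4080

Let the stationary distribution be π with π = πP and π_1 + π_2 + π_3 = 1.
π_1 = 0.38·π_1 + 0.22·π_2 + 0.36·π_3
π_2 = 0.42·π_1 + 0.46·π_2 + 0.32·π_3
Solving with the normalization constraint gives π = (0.3091, 0.4080, 0.2829).
So the stationary probability of Brand E is 0.4080.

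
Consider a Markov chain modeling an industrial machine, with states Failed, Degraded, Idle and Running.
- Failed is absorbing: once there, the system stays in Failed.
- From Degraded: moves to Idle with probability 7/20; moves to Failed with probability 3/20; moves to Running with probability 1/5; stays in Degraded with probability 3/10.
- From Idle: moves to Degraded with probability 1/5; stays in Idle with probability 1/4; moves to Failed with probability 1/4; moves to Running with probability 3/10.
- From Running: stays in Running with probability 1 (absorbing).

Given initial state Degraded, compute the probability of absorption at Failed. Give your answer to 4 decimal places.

Let h(s) be the probability of absorption at Failed starting from transient state s. Then h(Failed) = 1 and h(Running) = 0. By first-step analysis:
h(Degraded) = 0.15·1 + 0.3·h(Degraded) + 0.35·h(Idle) + 0.2·0
h(Idle) = 0.25·1 + 0.2·h(Degraded) + 0.25·h(Idle) + 0.3·0
Solving: h(Degraded) = 0.4396, h(Idle) = 0.4505.
Starting from Degraded, the probability is 0.4396.

0.4396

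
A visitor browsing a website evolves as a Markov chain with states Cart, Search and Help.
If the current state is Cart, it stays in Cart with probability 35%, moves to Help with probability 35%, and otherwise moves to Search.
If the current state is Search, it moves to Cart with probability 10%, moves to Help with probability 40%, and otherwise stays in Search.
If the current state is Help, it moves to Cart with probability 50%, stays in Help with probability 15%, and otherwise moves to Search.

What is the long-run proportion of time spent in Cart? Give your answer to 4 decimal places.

Let the stationary distribution be π with π = πP and π_1 + π_2 + π_3 = 1.
π_1 = 0.35·π_1 + 0.1·π_2 + 0.5·π_3
π_2 = 0.3·π_1 + 0.5·π_2 + 0.35·π_3
Solving with the normalization constraint gives π = (0.2977, 0.3943, 0.3081).
So the stationary probability of Cart is 0.2977.

0.2977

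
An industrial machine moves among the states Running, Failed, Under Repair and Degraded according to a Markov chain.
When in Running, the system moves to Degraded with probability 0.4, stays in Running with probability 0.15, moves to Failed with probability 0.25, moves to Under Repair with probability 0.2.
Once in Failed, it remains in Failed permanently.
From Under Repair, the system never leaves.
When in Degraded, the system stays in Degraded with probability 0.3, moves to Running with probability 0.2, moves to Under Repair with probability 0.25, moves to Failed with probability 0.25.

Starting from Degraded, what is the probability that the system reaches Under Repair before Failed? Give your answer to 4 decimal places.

0.4903

Let h(s) be the probability of absorption at Under Repair starting from transient state s. Then h(Under Repair) = 1 and h(Failed) = 0. By first-step analysis:
h(Running) = 0.15·h(Running) + 0.25·0 + 0.2·1 + 0.4·h(Degraded)
h(Degraded) = 0.2·h(Running) + 0.25·0 + 0.25·1 + 0.3·h(Degraded)
Solving: h(Running) = 0.4660, h(Degraded) = 0.4903.
Starting from Degraded, the probability is 0.4903.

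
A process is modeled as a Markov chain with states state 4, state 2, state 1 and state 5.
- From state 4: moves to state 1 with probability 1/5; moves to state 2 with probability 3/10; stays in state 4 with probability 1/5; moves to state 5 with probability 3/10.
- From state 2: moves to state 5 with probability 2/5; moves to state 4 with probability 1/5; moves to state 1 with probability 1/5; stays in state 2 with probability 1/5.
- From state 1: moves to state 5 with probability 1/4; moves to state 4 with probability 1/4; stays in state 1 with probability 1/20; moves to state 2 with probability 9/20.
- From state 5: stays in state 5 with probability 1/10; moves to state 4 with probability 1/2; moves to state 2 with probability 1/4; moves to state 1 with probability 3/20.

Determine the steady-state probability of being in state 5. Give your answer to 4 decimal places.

Let the stationary distribution be π with π = πP and π_1 + π_2 + π_3 + π_4 = 1.
π_1 = 0.2·π_1 + 0.2·π_2 + 0.25·π_3 + 0.5·π_4
π_2 = 0.3·π_1 + 0.2·π_2 + 0.45·π_3 + 0.25·π_4
π_3 = 0.2·π_1 + 0.2·π_2 + 0.05·π_3 + 0.15·π_4
Solving with the normalization constraint gives π = (0.2882, 0.2827, 0.1623, 0.2668).
So the stationary probability of state 5 is 0.2668.

0.2668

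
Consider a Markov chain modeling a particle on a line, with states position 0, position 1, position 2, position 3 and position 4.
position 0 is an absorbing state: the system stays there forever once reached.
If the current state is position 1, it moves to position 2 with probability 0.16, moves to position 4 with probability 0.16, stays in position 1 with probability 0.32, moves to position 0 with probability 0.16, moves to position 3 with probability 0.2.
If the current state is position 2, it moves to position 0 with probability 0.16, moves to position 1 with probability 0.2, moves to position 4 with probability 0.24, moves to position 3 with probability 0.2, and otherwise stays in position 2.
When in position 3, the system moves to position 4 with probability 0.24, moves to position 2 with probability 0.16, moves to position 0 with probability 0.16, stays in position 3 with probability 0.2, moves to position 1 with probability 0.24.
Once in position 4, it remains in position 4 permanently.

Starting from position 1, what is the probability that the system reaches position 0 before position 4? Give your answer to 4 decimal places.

Let h(s) be the probability of absorption at position 0 starting from transient state s. Then h(position 0) = 1 and h(position 4) = 0. By first-step analysis:
h(position 1) = 0.16·1 + 0.32·h(position 1) + 0.16·h(position 2) + 0.2·h(position 3) + 0.16·0
h(position 2) = 0.16·1 + 0.2·h(position 1) + 0.2·h(position 2) + 0.2·h(position 3) + 0.24·0
h(position 3) = 0.16·1 + 0.24·h(position 1) + 0.16·h(position 2) + 0.2·h(position 3) + 0.24·0
Solving: h(position 1) = 0.4580, h(position 2) = 0.4198, h(position 3) = 0.4214.
Starting from position 1, the probability is 0.4580.

0.4580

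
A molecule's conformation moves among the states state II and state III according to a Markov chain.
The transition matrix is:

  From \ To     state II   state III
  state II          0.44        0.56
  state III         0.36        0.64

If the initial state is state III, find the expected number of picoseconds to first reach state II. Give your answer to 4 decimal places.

Let t(s) be the expected number of picoseconds to first reach state II from state s, with t(state II) = 0. Conditioning on the first picosecond:
t(state III) = 1 + 0.64·t(state III)
Solving: t(state III) = 2.7778.
Expected picoseconds from state III to state II: 2.7778.

2.7778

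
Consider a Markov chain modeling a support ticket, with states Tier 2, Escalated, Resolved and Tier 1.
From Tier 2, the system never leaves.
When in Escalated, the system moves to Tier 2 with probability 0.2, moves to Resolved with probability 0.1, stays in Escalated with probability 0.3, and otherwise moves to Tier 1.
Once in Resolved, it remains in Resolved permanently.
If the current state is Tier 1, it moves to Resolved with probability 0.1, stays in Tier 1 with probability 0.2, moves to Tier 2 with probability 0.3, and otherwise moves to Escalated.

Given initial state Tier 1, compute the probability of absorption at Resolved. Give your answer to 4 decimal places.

0.2750

Let h(s) be the probability of absorption at Resolved starting from transient state s. Then h(Resolved) = 1 and h(Tier 2) = 0. By first-step analysis:
h(Escalated) = 0.2·0 + 0.3·h(Escalated) + 0.1·1 + 0.4·h(Tier 1)
h(Tier 1) = 0.3·0 + 0.4·h(Escalated) + 0.1·1 + 0.2·h(Tier 1)
Solving: h(Escalated) = 0.3000, h(Tier 1) = 0.2750.
Starting from Tier 1, the probability is 0.2750.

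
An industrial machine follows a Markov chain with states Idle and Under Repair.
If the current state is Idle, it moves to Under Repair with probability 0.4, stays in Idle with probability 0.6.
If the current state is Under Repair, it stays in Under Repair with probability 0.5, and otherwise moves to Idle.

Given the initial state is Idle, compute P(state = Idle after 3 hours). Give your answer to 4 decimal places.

0.5560

Propagate the distribution vector 3 hours from Idle.
After 0 hours: (1.0000, 0.0000)
After 1 hour: (0.6000, 0.4000)
After 2 hours: (0.5600, 0.4400)
After 3 hours: (0.5560, 0.4440)
P(in Idle after 3 hours) = 0.5560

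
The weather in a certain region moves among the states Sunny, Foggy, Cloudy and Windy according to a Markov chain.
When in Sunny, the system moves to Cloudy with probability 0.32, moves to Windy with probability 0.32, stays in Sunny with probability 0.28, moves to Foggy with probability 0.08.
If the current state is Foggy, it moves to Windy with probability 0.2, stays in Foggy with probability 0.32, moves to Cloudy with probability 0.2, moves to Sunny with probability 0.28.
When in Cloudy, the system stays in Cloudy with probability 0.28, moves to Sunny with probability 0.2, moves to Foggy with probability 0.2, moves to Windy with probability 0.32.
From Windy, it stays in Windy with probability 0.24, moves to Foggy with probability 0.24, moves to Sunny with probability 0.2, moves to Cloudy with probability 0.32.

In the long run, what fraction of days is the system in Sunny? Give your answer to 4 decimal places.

Let the stationary distribution be π with π = πP and π_1 + π_2 + π_3 + π_4 = 1.
π_1 = 0.28·π_1 + 0.28·π_2 + 0.2·π_3 + 0.2·π_4
π_2 = 0.08·π_1 + 0.32·π_2 + 0.2·π_3 + 0.24·π_4
π_3 = 0.32·π_1 + 0.2·π_2 + 0.28·π_3 + 0.32·π_4
Solving with the normalization constraint gives π = (0.2354, 0.2076, 0.2837, 0.2732).
So the stationary probability of Sunny is 0.2354.

0.2354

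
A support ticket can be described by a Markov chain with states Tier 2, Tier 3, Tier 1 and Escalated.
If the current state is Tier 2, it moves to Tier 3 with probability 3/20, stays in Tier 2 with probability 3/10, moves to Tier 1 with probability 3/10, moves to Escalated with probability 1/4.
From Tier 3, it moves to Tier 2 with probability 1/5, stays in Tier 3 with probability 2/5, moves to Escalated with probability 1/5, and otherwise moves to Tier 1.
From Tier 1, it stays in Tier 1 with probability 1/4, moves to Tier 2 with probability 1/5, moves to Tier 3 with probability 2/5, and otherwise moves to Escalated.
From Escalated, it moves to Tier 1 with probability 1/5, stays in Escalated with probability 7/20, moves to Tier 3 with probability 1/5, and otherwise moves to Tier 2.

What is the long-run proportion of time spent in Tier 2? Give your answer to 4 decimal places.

Let the stationary distribution be π with π = πP and π_1 + π_2 + π_3 + π_4 = 1.
π_1 = 0.3·π_1 + 0.2·π_2 + 0.2·π_3 + 0.25·π_4
π_2 = 0.15·π_1 + 0.4·π_2 + 0.4·π_3 + 0.2·π_4
π_3 = 0.3·π_1 + 0.2·π_2 + 0.25·π_3 + 0.2·π_4
Solving with the normalization constraint gives π = (0.2353, 0.2941, 0.2353, 0.2353).
So the stationary probability of Tier 2 is 0.2353.

0.2353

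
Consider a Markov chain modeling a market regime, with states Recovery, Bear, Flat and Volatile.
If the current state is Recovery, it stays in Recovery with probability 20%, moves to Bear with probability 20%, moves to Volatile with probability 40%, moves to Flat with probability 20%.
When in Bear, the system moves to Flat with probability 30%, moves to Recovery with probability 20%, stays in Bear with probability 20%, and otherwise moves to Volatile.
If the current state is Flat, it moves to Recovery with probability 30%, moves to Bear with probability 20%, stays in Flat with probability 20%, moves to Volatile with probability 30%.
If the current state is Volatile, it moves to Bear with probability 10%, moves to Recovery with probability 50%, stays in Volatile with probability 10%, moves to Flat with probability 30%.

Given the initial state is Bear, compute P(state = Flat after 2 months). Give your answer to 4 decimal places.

0.2500

Propagate the distribution vector 2 months from Bear.
After 0 months: (0.0000, 1.0000, 0.0000, 0.0000)
After 1 month: (0.2000, 0.2000, 0.3000, 0.3000)
After 2 months: (0.3200, 0.1700, 0.2500, 0.2600)
P(in Flat after 2 months) = 0.2500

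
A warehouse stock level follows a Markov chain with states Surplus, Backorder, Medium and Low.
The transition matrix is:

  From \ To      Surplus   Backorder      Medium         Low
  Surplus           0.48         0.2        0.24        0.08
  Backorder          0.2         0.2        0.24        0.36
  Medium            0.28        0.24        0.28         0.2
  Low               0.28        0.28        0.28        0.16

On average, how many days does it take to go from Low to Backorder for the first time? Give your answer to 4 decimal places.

Let t(s) be the expected number of days to first reach Backorder from state s, with t(Backorder) = 0. Conditioning on the first day:
t(Surplus) = 1 + 0.48·t(Surplus) + 0.24·t(Medium) + 0.08·t(Low)
t(Medium) = 1 + 0.28·t(Surplus) + 0.28·t(Medium) + 0.2·t(Low)
t(Low) = 1 + 0.28·t(Surplus) + 0.28·t(Medium) + 0.16·t(Low)
Solving: t(Surplus) = 4.5492, t(Medium) = 4.3089, t(Low) = 4.1432.
Expected days from Low to Backorder: 4.1432.

4.1432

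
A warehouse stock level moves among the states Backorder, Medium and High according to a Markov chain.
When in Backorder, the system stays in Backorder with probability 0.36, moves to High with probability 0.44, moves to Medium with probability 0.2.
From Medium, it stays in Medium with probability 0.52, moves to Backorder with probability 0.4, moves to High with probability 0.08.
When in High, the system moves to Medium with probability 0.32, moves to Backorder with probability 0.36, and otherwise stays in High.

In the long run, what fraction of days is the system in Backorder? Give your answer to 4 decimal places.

0.3738

Let the stationary distribution be π with π = πP and π_1 + π_2 + π_3 = 1.
π_1 = 0.36·π_1 + 0.4·π_2 + 0.36·π_3
π_2 = 0.2·π_1 + 0.52·π_2 + 0.32·π_3
Solving with the normalization constraint gives π = (0.3738, 0.3439, 0.2823).
So the stationary probability of Backorder is 0.3738.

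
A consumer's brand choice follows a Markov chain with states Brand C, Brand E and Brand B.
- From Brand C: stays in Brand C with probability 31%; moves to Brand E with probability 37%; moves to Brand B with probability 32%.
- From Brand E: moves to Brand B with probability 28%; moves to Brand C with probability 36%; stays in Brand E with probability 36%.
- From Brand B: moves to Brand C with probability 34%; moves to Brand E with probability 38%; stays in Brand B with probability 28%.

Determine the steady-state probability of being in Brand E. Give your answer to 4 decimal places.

0.3692

Let the stationary distribution be π with π = πP and π_1 + π_2 + π_3 = 1.
π_1 = 0.31·π_1 + 0.36·π_2 + 0.34·π_3
π_2 = 0.37·π_1 + 0.36·π_2 + 0.38·π_3
Solving with the normalization constraint gives π = (0.3373, 0.3692, 0.2935).
So the stationary probability of Brand E is 0.3692.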